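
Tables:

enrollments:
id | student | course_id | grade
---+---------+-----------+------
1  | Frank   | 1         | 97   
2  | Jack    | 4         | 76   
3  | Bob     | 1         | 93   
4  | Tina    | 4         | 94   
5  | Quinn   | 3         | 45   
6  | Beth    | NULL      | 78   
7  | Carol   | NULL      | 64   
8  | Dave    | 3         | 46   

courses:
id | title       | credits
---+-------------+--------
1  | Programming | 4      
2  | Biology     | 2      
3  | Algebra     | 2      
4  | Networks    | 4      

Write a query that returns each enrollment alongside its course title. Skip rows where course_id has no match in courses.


INNER JOIN keeps only enrollments rows whose course_id matches an id in courses. Walk through each enrollment:
  - enrollment 1 (Frank): course_id=1 -> matches Programming
  - enrollment 2 (Jack): course_id=4 -> matches Networks
  - enrollment 3 (Bob): course_id=1 -> matches Programming
  - enrollment 4 (Tina): course_id=4 -> matches Networks
  - enrollment 5 (Quinn): course_id=3 -> matches Algebra
  - enrollment 6 (Beth): course_id=NULL, no match -> dropped
  - enrollment 7 (Carol): course_id=NULL, no match -> dropped
  - enrollment 8 (Dave): course_id=3 -> matches Algebra
So 2 of 8 rows are dropped.

SQL:
SELECT a.student, b.title AS course
FROM enrollments a
INNER JOIN courses b ON a.course_id = b.id

Result:
student | course     
--------+------------
Frank   | Programming
Jack    | Networks   
Bob     | Programming
Tina    | Networks   
Quinn   | Algebra    
Dave    | Algebra    


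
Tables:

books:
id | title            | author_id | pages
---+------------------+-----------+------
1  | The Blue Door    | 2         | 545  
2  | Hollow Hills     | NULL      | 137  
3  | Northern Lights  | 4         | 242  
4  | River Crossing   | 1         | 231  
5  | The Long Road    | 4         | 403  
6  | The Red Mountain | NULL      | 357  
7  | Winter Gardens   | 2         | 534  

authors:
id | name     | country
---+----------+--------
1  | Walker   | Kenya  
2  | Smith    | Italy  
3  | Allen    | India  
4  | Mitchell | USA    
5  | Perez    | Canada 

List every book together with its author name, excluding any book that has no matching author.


INNER JOIN keeps only books rows whose author_id matches an id in authors. Walk through each book:
  - book 1 (The Blue Door): author_id=2 -> matches Smith
  - book 2 (Hollow Hills): author_id=NULL, no match -> dropped
  - book 3 (Northern Lights): author_id=4 -> matches Mitchell
  - book 4 (River Crossing): author_id=1 -> matches Walker
  - book 5 (The Long Road): author_id=4 -> matches Mitchell
  - book 6 (The Red Mountain): author_id=NULL, no match -> dropped
  - book 7 (Winter Gardens): author_id=2 -> matches Smith
So 2 of 7 rows are dropped.

SQL:
SELECT a.title, b.name AS author
FROM books a
INNER JOIN authors b ON a.author_id = b.id

Result:
title           | author  
----------------+---------
The Blue Door   | Smith   
Northern Lights | Mitchell
River Crossing  | Walker  
The Long Road   | Mitchell
Winter Gardens  | Smith   


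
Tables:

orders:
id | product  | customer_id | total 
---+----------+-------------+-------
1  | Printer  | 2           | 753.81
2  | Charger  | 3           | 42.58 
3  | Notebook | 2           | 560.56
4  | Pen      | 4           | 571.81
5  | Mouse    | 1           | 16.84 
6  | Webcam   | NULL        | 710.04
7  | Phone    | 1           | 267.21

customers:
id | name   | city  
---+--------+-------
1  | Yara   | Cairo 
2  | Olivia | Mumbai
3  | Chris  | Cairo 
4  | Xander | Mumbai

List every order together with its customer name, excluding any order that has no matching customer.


INNER JOIN keeps only orders rows whose customer_id matches an id in customers. Walk through each order:
  - order 1 (Printer): customer_id=2 -> matches Olivia
  - order 2 (Charger): customer_id=3 -> matches Chris
  - order 3 (Notebook): customer_id=2 -> matches Olivia
  - order 4 (Pen): customer_id=4 -> matches Xander
  - order 5 (Mouse): customer_id=1 -> matches Yara
  - order 6 (Webcam): customer_id=NULL, no match -> dropped
  - order 7 (Phone): customer_id=1 -> matches Yara
So 1 of 7 rows is dropped.

SQL:
SELECT a.product, b.name AS customer
FROM orders a
INNER JOIN customers b ON a.customer_id = b.id

Result:
product  | customer
---------+---------
Printer  | Olivia  
Charger  | Chris   
Notebook | Olivia  
Pen      | Xander  
Mouse    | Yara    
Phone    | Yara    


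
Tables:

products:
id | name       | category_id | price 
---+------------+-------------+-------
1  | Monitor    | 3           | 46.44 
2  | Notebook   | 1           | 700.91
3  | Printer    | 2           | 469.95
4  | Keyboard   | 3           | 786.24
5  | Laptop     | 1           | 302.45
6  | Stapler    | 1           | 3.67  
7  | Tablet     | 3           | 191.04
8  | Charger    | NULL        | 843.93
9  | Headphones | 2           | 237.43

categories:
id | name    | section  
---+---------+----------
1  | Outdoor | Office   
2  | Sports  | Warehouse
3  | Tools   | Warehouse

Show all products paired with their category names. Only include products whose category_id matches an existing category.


INNER JOIN keeps only products rows whose category_id matches an id in categories. Walk through each product:
  - product 1 (Monitor): category_id=3 -> matches Tools
  - product 2 (Notebook): category_id=1 -> matches Outdoor
  - product 3 (Printer): category_id=2 -> matches Sports
  - product 4 (Keyboard): category_id=3 -> matches Tools
  - product 5 (Laptop): category_id=1 -> matches Outdoor
  - product 6 (Stapler): category_id=1 -> matches Outdoor
  - product 7 (Tablet): category_id=3 -> matches Tools
  - product 8 (Charger): category_id=NULL, no match -> dropped
  - product 9 (Headphones): category_id=2 -> matches Sports
So 1 of 9 rows is dropped.

SQL:
SELECT a.name, b.name AS category
FROM products a
INNER JOIN categories b ON a.category_id = b.id

Result:
name       | category
-----------+---------
Monitor    | Tools   
Notebook   | Outdoor 
Printer    | Sports  
Keyboard   | Tools   
Laptop     | Outdoor 
Stapler    | Outdoor 
Tablet     | Tools   
Headphones | Sports  


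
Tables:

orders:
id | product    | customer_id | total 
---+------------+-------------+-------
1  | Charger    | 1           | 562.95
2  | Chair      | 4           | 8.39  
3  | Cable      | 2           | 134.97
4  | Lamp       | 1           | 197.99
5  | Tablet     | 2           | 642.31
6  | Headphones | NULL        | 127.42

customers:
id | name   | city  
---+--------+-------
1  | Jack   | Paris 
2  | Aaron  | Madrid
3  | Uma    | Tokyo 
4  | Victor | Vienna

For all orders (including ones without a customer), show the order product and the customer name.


LEFT JOIN keeps every row from orders (the left table); where customer_id has no match in customers, the customer columns become NULL. Walk through each order:
  - order 1 (Charger): customer_id=1 -> matches Jack
  - order 2 (Chair): customer_id=4 -> matches Victor
  - order 3 (Cable): customer_id=2 -> matches Aaron
  - order 4 (Lamp): customer_id=1 -> matches Jack
  - order 5 (Tablet): customer_id=2 -> matches Aaron
  - order 6 (Headphones): customer_id=NULL, no match -> kept with NULL
All 6 rows appear; 1 has NULL customer.

SQL:
SELECT a.product, b.name AS customer
FROM orders a
LEFT JOIN customers b ON a.customer_id = b.id

Result:
product    | customer
-----------+---------
Charger    | Jack    
Chair      | Victor  
Cable      | Aaron   
Lamp       | Jack    
Tablet     | Aaron   
Headphones | NULL    


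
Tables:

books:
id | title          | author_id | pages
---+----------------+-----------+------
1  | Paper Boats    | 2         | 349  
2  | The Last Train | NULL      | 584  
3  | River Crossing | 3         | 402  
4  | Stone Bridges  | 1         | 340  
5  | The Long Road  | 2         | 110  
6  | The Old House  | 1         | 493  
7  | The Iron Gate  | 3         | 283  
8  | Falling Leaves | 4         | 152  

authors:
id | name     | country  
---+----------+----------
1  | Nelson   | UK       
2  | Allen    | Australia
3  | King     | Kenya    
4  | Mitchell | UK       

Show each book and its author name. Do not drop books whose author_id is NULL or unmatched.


LEFT JOIN keeps every row from books (the left table); where author_id has no match in authors, the author columns become NULL. Walk through each book:
  - book 1 (Paper Boats): author_id=2 -> matches Allen
  - book 2 (The Last Train): author_id=NULL, no match -> kept with NULL
  - book 3 (River Crossing): author_id=3 -> matches King
  - book 4 (Stone Bridges): author_id=1 -> matches Nelson
  - book 5 (The Long Road): author_id=2 -> matches Allen
  - book 6 (The Old House): author_id=1 -> matches Nelson
  - book 7 (The Iron Gate): author_id=3 -> matches King
  - book 8 (Falling Leaves): author_id=4 -> matches Mitchell
All 8 rows appear; 1 has NULL author.

SQL:
SELECT a.title, b.name AS author
FROM books a
LEFT JOIN authors b ON a.author_id = b.id

Result:
title          | author  
---------------+---------
Paper Boats    | Allen   
The Last Train | NULL    
River Crossing | King    
Stone Bridges  | Nelson  
The Long Road  | Allen   
The Old House  | Nelson  
The Iron Gate  | King    
Falling Leaves | Mitchell


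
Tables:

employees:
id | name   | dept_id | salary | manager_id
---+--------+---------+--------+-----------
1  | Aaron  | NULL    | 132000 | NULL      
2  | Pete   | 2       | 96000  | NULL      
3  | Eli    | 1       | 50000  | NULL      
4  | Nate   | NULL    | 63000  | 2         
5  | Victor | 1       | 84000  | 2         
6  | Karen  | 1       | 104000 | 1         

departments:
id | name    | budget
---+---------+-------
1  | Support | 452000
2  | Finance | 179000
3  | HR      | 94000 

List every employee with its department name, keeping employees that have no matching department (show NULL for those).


LEFT JOIN keeps every row from employees (the left table); where dept_id has no match in departments, the department columns become NULL. Walk through each employee:
  - employee 1 (Aaron): dept_id=NULL, no match -> kept with NULL
  - employee 2 (Pete): dept_id=2 -> matches Finance
  - employee 3 (Eli): dept_id=1 -> matches Support
  - employee 4 (Nate): dept_id=NULL, no match -> kept with NULL
  - employee 5 (Victor): dept_id=1 -> matches Support
  - employee 6 (Karen): dept_id=1 -> matches Support
All 6 rows appear; 2 have NULL department.

SQL:
SELECT a.name, b.name AS department
FROM employees a
LEFT JOIN departments b ON a.dept_id = b.id

Result:
name   | department
-------+-----------
Aaron  | NULL      
Pete   | Finance   
Eli    | Support   
Nate   | NULL      
Victor | Support   
Karen  | Support   


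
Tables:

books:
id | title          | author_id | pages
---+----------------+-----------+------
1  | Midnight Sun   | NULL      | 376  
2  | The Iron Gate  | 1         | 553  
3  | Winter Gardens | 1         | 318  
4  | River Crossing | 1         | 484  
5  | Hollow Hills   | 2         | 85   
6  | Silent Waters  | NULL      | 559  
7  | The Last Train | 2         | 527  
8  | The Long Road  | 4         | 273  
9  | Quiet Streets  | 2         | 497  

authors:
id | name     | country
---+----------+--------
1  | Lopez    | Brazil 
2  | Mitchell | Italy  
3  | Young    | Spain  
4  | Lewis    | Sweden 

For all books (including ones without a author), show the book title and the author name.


LEFT JOIN keeps every row from books (the left table); where author_id has no match in authors, the author columns become NULL. Walk through each book:
  - book 1 (Midnight Sun): author_id=NULL, no match -> kept with NULL
  - book 2 (The Iron Gate): author_id=1 -> matches Lopez
  - book 3 (Winter Gardens): author_id=1 -> matches Lopez
  - book 4 (River Crossing): author_id=1 -> matches Lopez
  - book 5 (Hollow Hills): author_id=2 -> matches Mitchell
  - book 6 (Silent Waters): author_id=NULL, no match -> kept with NULL
  - book 7 (The Last Train): author_id=2 -> matches Mitchell
  - book 8 (The Long Road): author_id=4 -> matches Lewis
  - book 9 (Quiet Streets): author_id=2 -> matches Mitchell
All 9 rows appear; 2 have NULL author.

SQL:
SELECT a.title, b.name AS author
FROM books a
LEFT JOIN authors b ON a.author_id = b.id

Result:
title          | author  
---------------+---------
Midnight Sun   | NULL    
The Iron Gate  | Lopez   
Winter Gardens | Lopez   
River Crossing | Lopez   
Hollow Hills   | Mitchell
Silent Waters  | NULL    
The Last Train | Mitchell
The Long Road  | Lewis   
Quiet Streets  | Mitchell


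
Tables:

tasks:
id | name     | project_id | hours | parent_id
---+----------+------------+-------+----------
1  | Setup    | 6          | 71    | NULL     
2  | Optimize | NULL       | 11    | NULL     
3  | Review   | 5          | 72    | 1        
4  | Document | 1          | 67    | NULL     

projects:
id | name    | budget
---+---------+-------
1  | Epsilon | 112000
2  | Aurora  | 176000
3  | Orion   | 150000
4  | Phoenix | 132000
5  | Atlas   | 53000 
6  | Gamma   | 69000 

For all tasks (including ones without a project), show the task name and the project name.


LEFT JOIN keeps every row from tasks (the left table); where project_id has no match in projects, the project columns become NULL. Walk through each task:
  - task 1 (Setup): project_id=6 -> matches Gamma
  - task 2 (Optimize): project_id=NULL, no match -> kept with NULL
  - task 3 (Review): project_id=5 -> matches Atlas
  - task 4 (Document): project_id=1 -> matches Epsilon
All 4 rows appear; 1 has NULL project.

SQL:
SELECT a.name, b.name AS project
FROM tasks a
LEFT JOIN projects b ON a.project_id = b.id

Result:
name     | project
---------+--------
Setup    | Gamma  
Optimize | NULL   
Review   | Atlas  
Document | Epsilon


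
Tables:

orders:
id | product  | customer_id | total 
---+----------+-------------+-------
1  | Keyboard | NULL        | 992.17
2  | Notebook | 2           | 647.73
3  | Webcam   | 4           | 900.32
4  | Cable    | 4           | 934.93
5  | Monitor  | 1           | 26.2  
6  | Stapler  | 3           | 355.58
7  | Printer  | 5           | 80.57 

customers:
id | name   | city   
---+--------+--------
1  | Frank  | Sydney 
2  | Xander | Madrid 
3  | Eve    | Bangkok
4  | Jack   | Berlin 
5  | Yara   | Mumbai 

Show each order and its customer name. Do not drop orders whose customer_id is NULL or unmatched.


LEFT JOIN keeps every row from orders (the left table); where customer_id has no match in customers, the customer columns become NULL. Walk through each order:
  - order 1 (Keyboard): customer_id=NULL, no match -> kept with NULL
  - order 2 (Notebook): customer_id=2 -> matches Xander
  - order 3 (Webcam): customer_id=4 -> matches Jack
  - order 4 (Cable): customer_id=4 -> matches Jack
  - order 5 (Monitor): customer_id=1 -> matches Frank
  - order 6 (Stapler): customer_id=3 -> matches Eve
  - order 7 (Printer): customer_id=5 -> matches Yara
All 7 rows appear; 1 has NULL customer.

SQL:
SELECT a.product, b.name AS customer
FROM orders a
LEFT JOIN customers b ON a.customer_id = b.id

Result:
product  | customer
---------+---------
Keyboard | NULL    
Notebook | Xander  
Webcam   | Jack    
Cable    | Jack    
Monitor  | Frank   
Stapler  | Eve     
Printer  | Yara    


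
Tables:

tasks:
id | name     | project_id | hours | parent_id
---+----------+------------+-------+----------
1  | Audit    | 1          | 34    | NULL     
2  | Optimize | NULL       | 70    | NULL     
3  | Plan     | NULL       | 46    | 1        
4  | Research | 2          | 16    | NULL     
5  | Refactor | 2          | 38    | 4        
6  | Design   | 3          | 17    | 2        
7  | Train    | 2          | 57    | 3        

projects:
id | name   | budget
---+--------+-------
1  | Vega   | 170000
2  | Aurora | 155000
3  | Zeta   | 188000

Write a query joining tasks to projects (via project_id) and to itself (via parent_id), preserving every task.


Two LEFT JOINs from the same base table tasks: one to projects via project_id, one to tasks itself via parent_id. Both are LEFT so every task is preserved.
Match against projects:
  - task 1 (Audit): project_id=1 -> matches Vega
  - task 2 (Optimize): project_id=NULL, no match -> kept with NULL
  - task 3 (Plan): project_id=NULL, no match -> kept with NULL
  - task 4 (Research): project_id=2 -> matches Aurora
  - task 5 (Refactor): project_id=2 -> matches Aurora
  - task 6 (Design): project_id=3 -> matches Zeta
  - task 7 (Train): project_id=2 -> matches Aurora
Match against tasks (self):
  - task 1 (Audit): parent_id=NULL -> NULL
  - task 2 (Optimize): parent_id=NULL -> NULL
  - task 3 (Plan): parent_id=1 -> Audit
  - task 4 (Research): parent_id=NULL -> NULL
  - task 5 (Refactor): parent_id=4 -> Research
  - task 6 (Design): parent_id=2 -> Optimize
  - task 7 (Train): parent_id=3 -> Plan

SQL:
SELECT a.name, b.name AS project, c.name AS parent
FROM tasks a
LEFT JOIN projects b ON a.project_id = b.id
LEFT JOIN tasks c ON a.parent_id = c.id

Result:
name     | project | parent  
---------+---------+---------
Audit    | Vega    | NULL    
Optimize | NULL    | NULL    
Plan     | NULL    | Audit   
Research | Aurora  | NULL    
Refactor | Aurora  | Research
Design   | Zeta    | Optimize
Train    | Aurora  | Plan    


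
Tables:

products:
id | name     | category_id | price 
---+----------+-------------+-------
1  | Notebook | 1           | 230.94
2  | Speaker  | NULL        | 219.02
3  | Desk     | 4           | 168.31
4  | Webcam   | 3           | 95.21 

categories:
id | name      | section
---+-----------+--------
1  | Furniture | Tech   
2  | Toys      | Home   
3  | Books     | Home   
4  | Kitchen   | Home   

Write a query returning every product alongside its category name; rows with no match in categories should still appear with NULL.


LEFT JOIN keeps every row from products (the left table); where category_id has no match in categories, the category columns become NULL. Walk through each product:
  - product 1 (Notebook): category_id=1 -> matches Furniture
  - product 2 (Speaker): category_id=NULL, no match -> kept with NULL
  - product 3 (Desk): category_id=4 -> matches Kitchen
  - product 4 (Webcam): category_id=3 -> matches Books
All 4 rows appear; 1 has NULL category.

SQL:
SELECT a.name, b.name AS category
FROM products a
LEFT JOIN categories b ON a.category_id = b.id

Result:
name     | category 
---------+----------
Notebook | Furniture
Speaker  | NULL     
Desk     | Kitchen  
Webcam   | Books    


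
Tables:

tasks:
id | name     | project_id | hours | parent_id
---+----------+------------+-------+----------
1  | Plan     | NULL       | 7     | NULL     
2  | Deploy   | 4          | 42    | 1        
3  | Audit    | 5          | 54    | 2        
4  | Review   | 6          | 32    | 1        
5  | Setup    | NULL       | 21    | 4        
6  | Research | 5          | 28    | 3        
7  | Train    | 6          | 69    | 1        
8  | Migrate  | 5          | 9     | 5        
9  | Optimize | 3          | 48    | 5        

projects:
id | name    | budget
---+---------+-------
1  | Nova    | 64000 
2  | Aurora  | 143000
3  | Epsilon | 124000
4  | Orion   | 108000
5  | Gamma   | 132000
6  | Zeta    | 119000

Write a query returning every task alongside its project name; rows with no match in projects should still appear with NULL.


LEFT JOIN keeps every row from tasks (the left table); where project_id has no match in projects, the project columns become NULL. Walk through each task:
  - task 1 (Plan): project_id=NULL, no match -> kept with NULL
  - task 2 (Deploy): project_id=4 -> matches Orion
  - task 3 (Audit): project_id=5 -> matches Gamma
  - task 4 (Review): project_id=6 -> matches Zeta
  - task 5 (Setup): project_id=NULL, no match -> kept with NULL
  - task 6 (Research): project_id=5 -> matches Gamma
  - task 7 (Train): project_id=6 -> matches Zeta
  - task 8 (Migrate): project_id=5 -> matches Gamma
  - task 9 (Optimize): project_id=3 -> matches Epsilon
All 9 rows appear; 2 have NULL project.

SQL:
SELECT a.name, b.name AS project
FROM tasks a
LEFT JOIN projects b ON a.project_id = b.id

Result:
name     | project
---------+--------
Plan     | NULL   
Deploy   | Orion  
Audit    | Gamma  
Review   | Zeta   
Setup    | NULL   
Research | Gamma  
Train    | Zeta   
Migrate  | Gamma  
Optimize | Epsilon


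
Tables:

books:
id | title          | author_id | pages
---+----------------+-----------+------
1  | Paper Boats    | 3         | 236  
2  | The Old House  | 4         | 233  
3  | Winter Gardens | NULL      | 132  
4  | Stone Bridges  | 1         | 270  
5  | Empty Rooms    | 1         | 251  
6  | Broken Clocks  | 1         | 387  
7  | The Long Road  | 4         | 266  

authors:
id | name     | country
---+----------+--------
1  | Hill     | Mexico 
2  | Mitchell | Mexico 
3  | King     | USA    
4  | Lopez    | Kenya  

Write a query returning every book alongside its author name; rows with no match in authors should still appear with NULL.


LEFT JOIN keeps every row from books (the left table); where author_id has no match in authors, the author columns become NULL. Walk through each book:
  - book 1 (Paper Boats): author_id=3 -> matches King
  - book 2 (The Old House): author_id=4 -> matches Lopez
  - book 3 (Winter Gardens): author_id=NULL, no match -> kept with NULL
  - book 4 (Stone Bridges): author_id=1 -> matches Hill
  - book 5 (Empty Rooms): author_id=1 -> matches Hill
  - book 6 (Broken Clocks): author_id=1 -> matches Hill
  - book 7 (The Long Road): author_id=4 -> matches Lopez
All 7 rows appear; 1 has NULL author.

SQL:
SELECT a.title, b.name AS author
FROM books a
LEFT JOIN authors b ON a.author_id = b.id

Result:
title          | author
---------------+-------
Paper Boats    | King  
The Old House  | Lopez 
Winter Gardens | NULL  
Stone Bridges  | Hill  
Empty Rooms    | Hill  
Broken Clocks  | Hill  
The Long Road  | Lopez 


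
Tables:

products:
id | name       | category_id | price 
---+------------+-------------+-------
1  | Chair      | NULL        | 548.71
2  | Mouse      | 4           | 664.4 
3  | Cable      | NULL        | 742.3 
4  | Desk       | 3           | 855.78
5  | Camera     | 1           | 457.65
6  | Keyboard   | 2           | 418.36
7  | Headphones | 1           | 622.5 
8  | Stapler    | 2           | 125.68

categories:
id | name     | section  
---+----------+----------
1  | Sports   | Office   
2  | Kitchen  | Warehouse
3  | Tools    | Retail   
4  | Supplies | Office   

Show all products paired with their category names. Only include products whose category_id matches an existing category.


INNER JOIN keeps only products rows whose category_id matches an id in categories. Walk through each product:
  - product 1 (Chair): category_id=NULL, no match -> dropped
  - product 2 (Mouse): category_id=4 -> matches Supplies
  - product 3 (Cable): category_id=NULL, no match -> dropped
  - product 4 (Desk): category_id=3 -> matches Tools
  - product 5 (Camera): category_id=1 -> matches Sports
  - product 6 (Keyboard): category_id=2 -> matches Kitchen
  - product 7 (Headphones): category_id=1 -> matches Sports
  - product 8 (Stapler): category_id=2 -> matches Kitchen
So 2 of 8 rows are dropped.

SQL:
SELECT a.name, b.name AS category
FROM products a
INNER JOIN categories b ON a.category_id = b.id

Result:
name       | category
-----------+---------
Mouse      | Supplies
Desk       | Tools   
Camera     | Sports  
Keyboard   | Kitchen 
Headphones | Sports  
Stapler    | Kitchen 


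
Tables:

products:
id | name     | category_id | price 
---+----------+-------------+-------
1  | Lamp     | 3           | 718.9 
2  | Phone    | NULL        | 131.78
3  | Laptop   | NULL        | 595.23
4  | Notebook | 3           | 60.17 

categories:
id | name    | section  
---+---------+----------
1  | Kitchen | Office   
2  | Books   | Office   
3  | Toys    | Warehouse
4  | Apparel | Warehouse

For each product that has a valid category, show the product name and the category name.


INNER JOIN keeps only products rows whose category_id matches an id in categories. Walk through each product:
  - product 1 (Lamp): category_id=3 -> matches Toys
  - product 2 (Phone): category_id=NULL, no match -> dropped
  - product 3 (Laptop): category_id=NULL, no match -> dropped
  - product 4 (Notebook): category_id=3 -> matches Toys
So 2 of 4 rows are dropped.

SQL:
SELECT a.name, b.name AS category
FROM products a
INNER JOIN categories b ON a.category_id = b.id

Result:
name     | category
---------+---------
Lamp     | Toys    
Notebook | Toys    


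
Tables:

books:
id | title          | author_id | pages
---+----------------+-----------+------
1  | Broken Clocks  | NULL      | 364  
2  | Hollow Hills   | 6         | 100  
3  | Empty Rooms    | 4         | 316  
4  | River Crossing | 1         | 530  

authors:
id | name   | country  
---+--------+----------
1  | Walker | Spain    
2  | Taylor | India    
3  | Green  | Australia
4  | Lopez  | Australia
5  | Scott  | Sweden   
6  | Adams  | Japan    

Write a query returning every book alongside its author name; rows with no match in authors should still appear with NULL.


LEFT JOIN keeps every row from books (the left table); where author_id has no match in authors, the author columns become NULL. Walk through each book:
  - book 1 (Broken Clocks): author_id=NULL, no match -> kept with NULL
  - book 2 (Hollow Hills): author_id=6 -> matches Adams
  - book 3 (Empty Rooms): author_id=4 -> matches Lopez
  - book 4 (River Crossing): author_id=1 -> matches Walker
All 4 rows appear; 1 has NULL author.

SQL:
SELECT a.title, b.name AS author
FROM books a
LEFT JOIN authors b ON a.author_id = b.id

Result:
title          | author
---------------+-------
Broken Clocks  | NULL  
Hollow Hills   | Adams 
Empty Rooms    | Lopez 
River Crossing | Walker


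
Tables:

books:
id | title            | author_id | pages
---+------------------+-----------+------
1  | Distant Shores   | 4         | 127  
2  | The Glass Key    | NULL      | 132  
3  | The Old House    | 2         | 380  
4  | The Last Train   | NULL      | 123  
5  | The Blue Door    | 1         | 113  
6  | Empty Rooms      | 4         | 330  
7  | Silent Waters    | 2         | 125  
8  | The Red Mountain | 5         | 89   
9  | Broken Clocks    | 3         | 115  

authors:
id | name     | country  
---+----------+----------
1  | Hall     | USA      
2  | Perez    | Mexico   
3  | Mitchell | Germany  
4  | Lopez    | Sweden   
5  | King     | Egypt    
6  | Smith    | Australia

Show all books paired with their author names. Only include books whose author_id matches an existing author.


INNER JOIN keeps only books rows whose author_id matches an id in authors. Walk through each book:
  - book 1 (Distant Shores): author_id=4 -> matches Lopez
  - book 2 (The Glass Key): author_id=NULL, no match -> dropped
  - book 3 (The Old House): author_id=2 -> matches Perez
  - book 4 (The Last Train): author_id=NULL, no match -> dropped
  - book 5 (The Blue Door): author_id=1 -> matches Hall
  - book 6 (Empty Rooms): author_id=4 -> matches Lopez
  - book 7 (Silent Waters): author_id=2 -> matches Perez
  - book 8 (The Red Mountain): author_id=5 -> matches King
  - book 9 (Broken Clocks): author_id=3 -> matches Mitchell
So 2 of 9 rows are dropped.

SQL:
SELECT a.title, b.name AS author
FROM books a
INNER JOIN authors b ON a.author_id = b.id

Result:
title            | author  
-----------------+---------
Distant Shores   | Lopez   
The Old House    | Perez   
The Blue Door    | Hall    
Empty Rooms      | Lopez   
Silent Waters    | Perez   
The Red Mountain | King    
Broken Clocks    | Mitchell


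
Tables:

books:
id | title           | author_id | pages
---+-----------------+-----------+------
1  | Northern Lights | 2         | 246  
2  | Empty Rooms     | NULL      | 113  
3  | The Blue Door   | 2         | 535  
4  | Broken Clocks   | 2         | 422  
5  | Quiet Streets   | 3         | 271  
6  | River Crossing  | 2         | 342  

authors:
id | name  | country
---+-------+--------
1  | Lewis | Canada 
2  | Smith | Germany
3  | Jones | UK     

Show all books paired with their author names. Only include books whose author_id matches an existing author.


INNER JOIN keeps only books rows whose author_id matches an id in authors. Walk through each book:
  - book 1 (Northern Lights): author_id=2 -> matches Smith
  - book 2 (Empty Rooms): author_id=NULL, no match -> dropped
  - book 3 (The Blue Door): author_id=2 -> matches Smith
  - book 4 (Broken Clocks): author_id=2 -> matches Smith
  - book 5 (Quiet Streets): author_id=3 -> matches Jones
  - book 6 (River Crossing): author_id=2 -> matches Smith
So 1 of 6 rows is dropped.

SQL:
SELECT a.title, b.name AS author
FROM books a
INNER JOIN authors b ON a.author_id = b.id

Result:
title           | author
----------------+-------
Northern Lights | Smith 
The Blue Door   | Smith 
Broken Clocks   | Smith 
Quiet Streets   | Jones 
River Crossing  | Smith 


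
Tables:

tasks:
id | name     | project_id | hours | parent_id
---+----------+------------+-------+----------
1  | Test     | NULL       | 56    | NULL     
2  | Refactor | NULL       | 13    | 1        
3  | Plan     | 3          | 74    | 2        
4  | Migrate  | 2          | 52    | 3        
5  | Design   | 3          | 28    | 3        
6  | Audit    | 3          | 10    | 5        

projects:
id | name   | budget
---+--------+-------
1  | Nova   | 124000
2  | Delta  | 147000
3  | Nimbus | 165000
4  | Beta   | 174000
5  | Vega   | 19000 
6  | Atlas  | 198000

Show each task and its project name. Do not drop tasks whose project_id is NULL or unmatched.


LEFT JOIN keeps every row from tasks (the left table); where project_id has no match in projects, the project columns become NULL. Walk through each task:
  - task 1 (Test): project_id=NULL, no match -> kept with NULL
  - task 2 (Refactor): project_id=NULL, no match -> kept with NULL
  - task 3 (Plan): project_id=3 -> matches Nimbus
  - task 4 (Migrate): project_id=2 -> matches Delta
  - task 5 (Design): project_id=3 -> matches Nimbus
  - task 6 (Audit): project_id=3 -> matches Nimbus
All 6 rows appear; 2 have NULL project.

SQL:
SELECT a.name, b.name AS project
FROM tasks a
LEFT JOIN projects b ON a.project_id = b.id

Result:
name     | project
---------+--------
Test     | NULL   
Refactor | NULL   
Plan     | Nimbus 
Migrate  | Delta  
Design   | Nimbus 
Audit    | Nimbus 


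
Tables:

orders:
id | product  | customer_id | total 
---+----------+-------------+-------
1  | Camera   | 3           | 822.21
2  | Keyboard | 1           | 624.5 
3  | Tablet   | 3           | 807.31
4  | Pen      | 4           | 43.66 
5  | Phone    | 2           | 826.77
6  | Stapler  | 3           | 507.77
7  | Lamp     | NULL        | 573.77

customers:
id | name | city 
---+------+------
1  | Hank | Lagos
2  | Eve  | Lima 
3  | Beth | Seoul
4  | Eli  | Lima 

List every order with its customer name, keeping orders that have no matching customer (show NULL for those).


LEFT JOIN keeps every row from orders (the left table); where customer_id has no match in customers, the customer columns become NULL. Walk through each order:
  - order 1 (Camera): customer_id=3 -> matches Beth
  - order 2 (Keyboard): customer_id=1 -> matches Hank
  - order 3 (Tablet): customer_id=3 -> matches Beth
  - order 4 (Pen): customer_id=4 -> matches Eli
  - order 5 (Phone): customer_id=2 -> matches Eve
  - order 6 (Stapler): customer_id=3 -> matches Beth
  - order 7 (Lamp): customer_id=NULL, no match -> kept with NULL
All 7 rows appear; 1 has NULL customer.

SQL:
SELECT a.product, b.name AS customer
FROM orders a
LEFT JOIN customers b ON a.customer_id = b.id

Result:
product  | customer
---------+---------
Camera   | Beth    
Keyboard | Hank    
Tablet   | Beth    
Pen      | Eli     
Phone    | Eve     
Stapler  | Beth    
Lamp     | NULL    


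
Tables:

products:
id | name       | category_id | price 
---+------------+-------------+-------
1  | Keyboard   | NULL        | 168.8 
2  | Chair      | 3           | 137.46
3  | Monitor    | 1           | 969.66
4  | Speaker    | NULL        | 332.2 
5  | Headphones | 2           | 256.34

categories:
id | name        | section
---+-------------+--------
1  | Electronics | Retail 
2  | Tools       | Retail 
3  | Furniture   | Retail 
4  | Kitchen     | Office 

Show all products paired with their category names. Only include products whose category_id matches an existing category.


INNER JOIN keeps only products rows whose category_id matches an id in categories. Walk through each product:
  - product 1 (Keyboard): category_id=NULL, no match -> dropped
  - product 2 (Chair): category_id=3 -> matches Furniture
  - product 3 (Monitor): category_id=1 -> matches Electronics
  - product 4 (Speaker): category_id=NULL, no match -> dropped
  - product 5 (Headphones): category_id=2 -> matches Tools
So 2 of 5 rows are dropped.

SQL:
SELECT a.name, b.name AS category
FROM products a
INNER JOIN categories b ON a.category_id = b.id

Result:
name       | category   
-----------+------------
Chair      | Furniture  
Monitor    | Electronics
Headphones | Tools      


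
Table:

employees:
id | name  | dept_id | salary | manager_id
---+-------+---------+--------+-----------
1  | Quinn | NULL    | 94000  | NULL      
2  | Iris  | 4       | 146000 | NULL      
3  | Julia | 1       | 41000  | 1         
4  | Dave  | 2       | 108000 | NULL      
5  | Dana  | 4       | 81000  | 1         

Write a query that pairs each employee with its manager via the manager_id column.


This is a self-join: employees is joined to a second copy of itself, matching each row's manager_id to another row's id. Use LEFT JOIN so rows with manager_id=NULL are kept.
  - employee 1 (Quinn): manager_id=NULL -> NULL
  - employee 2 (Iris): manager_id=NULL -> NULL
  - employee 3 (Julia): manager_id=1 -> Quinn
  - employee 4 (Dave): manager_id=NULL -> NULL
  - employee 5 (Dana): manager_id=1 -> Quinn

SQL:
SELECT a.name AS item, b.name AS manager
FROM employees a
LEFT JOIN employees b ON a.manager_id = b.id

Result:
item  | manager
------+--------
Quinn | NULL   
Iris  | NULL   
Julia | Quinn  
Dave  | NULL   
Dana  | Quinn  


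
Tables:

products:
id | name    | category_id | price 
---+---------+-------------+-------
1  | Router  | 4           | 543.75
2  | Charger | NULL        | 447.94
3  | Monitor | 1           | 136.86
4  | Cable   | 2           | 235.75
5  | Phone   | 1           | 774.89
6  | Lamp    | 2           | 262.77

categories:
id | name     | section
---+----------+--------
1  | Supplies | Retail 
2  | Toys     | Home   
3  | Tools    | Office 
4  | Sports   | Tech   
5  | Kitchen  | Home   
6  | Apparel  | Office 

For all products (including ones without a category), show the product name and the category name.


LEFT JOIN keeps every row from products (the left table); where category_id has no match in categories, the category columns become NULL. Walk through each product:
  - product 1 (Router): category_id=4 -> matches Sports
  - product 2 (Charger): category_id=NULL, no match -> kept with NULL
  - product 3 (Monitor): category_id=1 -> matches Supplies
  - product 4 (Cable): category_id=2 -> matches Toys
  - product 5 (Phone): category_id=1 -> matches Supplies
  - product 6 (Lamp): category_id=2 -> matches Toys
All 6 rows appear; 1 has NULL category.

SQL:
SELECT a.name, b.name AS category
FROM products a
LEFT JOIN categories b ON a.category_id = b.id

Result:
name    | category
--------+---------
Router  | Sports  
Charger | NULL    
Monitor | Supplies
Cable   | Toys    
Phone   | Supplies
Lamp    | Toys    


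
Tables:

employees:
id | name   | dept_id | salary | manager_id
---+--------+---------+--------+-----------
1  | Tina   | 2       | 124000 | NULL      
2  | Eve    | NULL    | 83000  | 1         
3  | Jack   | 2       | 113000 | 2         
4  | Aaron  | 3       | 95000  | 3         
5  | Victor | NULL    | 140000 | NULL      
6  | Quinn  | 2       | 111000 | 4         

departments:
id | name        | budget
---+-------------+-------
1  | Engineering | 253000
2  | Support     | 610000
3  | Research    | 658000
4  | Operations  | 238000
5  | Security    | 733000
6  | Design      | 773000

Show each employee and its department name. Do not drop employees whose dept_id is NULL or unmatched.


LEFT JOIN keeps every row from employees (the left table); where dept_id has no match in departments, the department columns become NULL. Walk through each employee:
  - employee 1 (Tina): dept_id=2 -> matches Support
  - employee 2 (Eve): dept_id=NULL, no match -> kept with NULL
  - employee 3 (Jack): dept_id=2 -> matches Support
  - employee 4 (Aaron): dept_id=3 -> matches Research
  - employee 5 (Victor): dept_id=NULL, no match -> kept with NULL
  - employee 6 (Quinn): dept_id=2 -> matches Support
All 6 rows appear; 2 have NULL department.

SQL:
SELECT a.name, b.name AS department
FROM employees a
LEFT JOIN departments b ON a.dept_id = b.id

Result:
name   | department
-------+-----------
Tina   | Support   
Eve    | NULL      
Jack   | Support   
Aaron  | Research  
Victor | NULL      
Quinn  | Support   


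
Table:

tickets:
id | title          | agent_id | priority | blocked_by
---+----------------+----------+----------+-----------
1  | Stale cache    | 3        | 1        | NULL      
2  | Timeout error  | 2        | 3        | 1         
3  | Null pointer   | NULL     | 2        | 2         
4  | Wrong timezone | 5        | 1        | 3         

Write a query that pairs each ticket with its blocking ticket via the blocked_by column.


This is a self-join: tickets is joined to a second copy of itself, matching each row's blocked_by to another row's id. Use LEFT JOIN so rows with blocked_by=NULL are kept.
  - ticket 1 (Stale cache): blocked_by=NULL -> NULL
  - ticket 2 (Timeout error): blocked_by=1 -> Stale cache
  - ticket 3 (Null pointer): blocked_by=2 -> Timeout error
  - ticket 4 (Wrong timezone): blocked_by=3 -> Null pointer

SQL:
SELECT a.title AS item, b.title AS blocked_by
FROM tickets a
LEFT JOIN tickets b ON a.blocked_by = b.id

Result:
item           | blocked_by   
---------------+--------------
Stale cache    | NULL         
Timeout error  | Stale cache  
Null pointer   | Timeout error
Wrong timezone | Null pointer 


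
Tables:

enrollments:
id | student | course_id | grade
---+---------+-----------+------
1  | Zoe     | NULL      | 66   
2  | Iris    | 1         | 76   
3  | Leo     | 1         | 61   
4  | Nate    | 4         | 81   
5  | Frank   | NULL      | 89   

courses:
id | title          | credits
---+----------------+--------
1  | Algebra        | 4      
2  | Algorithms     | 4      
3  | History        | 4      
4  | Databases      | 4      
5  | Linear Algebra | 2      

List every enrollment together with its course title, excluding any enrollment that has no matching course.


INNER JOIN keeps only enrollments rows whose course_id matches an id in courses. Walk through each enrollment:
  - enrollment 1 (Zoe): course_id=NULL, no match -> dropped
  - enrollment 2 (Iris): course_id=1 -> matches Algebra
  - enrollment 3 (Leo): course_id=1 -> matches Algebra
  - enrollment 4 (Nate): course_id=4 -> matches Databases
  - enrollment 5 (Frank): course_id=NULL, no match -> dropped
So 2 of 5 rows are dropped.

SQL:
SELECT a.student, b.title AS course
FROM enrollments a
INNER JOIN courses b ON a.course_id = b.id

Result:
student | course   
--------+----------
Iris    | Algebra  
Leo     | Algebra  
Nate    | Databases


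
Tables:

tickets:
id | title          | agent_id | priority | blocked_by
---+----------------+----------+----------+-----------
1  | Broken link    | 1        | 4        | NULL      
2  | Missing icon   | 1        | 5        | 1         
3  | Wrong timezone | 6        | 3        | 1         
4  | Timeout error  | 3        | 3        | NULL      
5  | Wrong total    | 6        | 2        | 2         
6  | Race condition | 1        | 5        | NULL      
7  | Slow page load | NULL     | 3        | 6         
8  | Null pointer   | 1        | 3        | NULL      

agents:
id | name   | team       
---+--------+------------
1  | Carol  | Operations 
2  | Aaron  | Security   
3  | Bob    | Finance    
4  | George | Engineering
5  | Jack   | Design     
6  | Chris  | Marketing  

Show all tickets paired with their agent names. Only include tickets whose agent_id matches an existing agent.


INNER JOIN keeps only tickets rows whose agent_id matches an id in agents. Walk through each ticket:
  - ticket 1 (Broken link): agent_id=1 -> matches Carol
  - ticket 2 (Missing icon): agent_id=1 -> matches Carol
  - ticket 3 (Wrong timezone): agent_id=6 -> matches Chris
  - ticket 4 (Timeout error): agent_id=3 -> matches Bob
  - ticket 5 (Wrong total): agent_id=6 -> matches Chris
  - ticket 6 (Race condition): agent_id=1 -> matches Carol
  - ticket 7 (Slow page load): agent_id=NULL, no match -> dropped
  - ticket 8 (Null pointer): agent_id=1 -> matches Carol
So 1 of 8 rows is dropped.

SQL:
SELECT a.title, b.name AS agent
FROM tickets a
INNER JOIN agents b ON a.agent_id = b.id

Result:
title          | agent
---------------+------
Broken link    | Carol
Missing icon   | Carol
Wrong timezone | Chris
Timeout error  | Bob  
Wrong total    | Chris
Race condition | Carol
Null pointer   | Carol
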